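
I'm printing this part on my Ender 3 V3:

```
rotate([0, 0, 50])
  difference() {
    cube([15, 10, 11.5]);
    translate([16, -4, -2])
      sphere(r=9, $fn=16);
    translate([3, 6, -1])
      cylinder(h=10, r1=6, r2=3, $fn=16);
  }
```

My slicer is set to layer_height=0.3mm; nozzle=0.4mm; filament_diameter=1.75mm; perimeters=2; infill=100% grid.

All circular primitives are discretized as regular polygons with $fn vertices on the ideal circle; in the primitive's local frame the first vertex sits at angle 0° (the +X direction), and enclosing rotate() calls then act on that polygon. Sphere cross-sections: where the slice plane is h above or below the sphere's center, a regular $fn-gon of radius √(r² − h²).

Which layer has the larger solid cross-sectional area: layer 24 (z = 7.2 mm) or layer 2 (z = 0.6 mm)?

layer 24 (z = 7.2 mm)

Layer 24 (z = 7.2): the 15×10 cube contributes its full rectangle (area 150.00 mm²); the sphere at (16, -4) is not intersected at this z (|z−center|=9.200 > r=9); the cone at (3, 6) contributes a regular 16-gon of circumradius 3.540 (interpolated between r1=6 and r2=3 at t=0.820) (area = (16/2)·3.540²·sin(360°/16) = 38.37 mm²); Taking the first minus the rest: starting from the 15×10 cube (150.00 mm²), the cone at (3, 6) partially overlaps it — only the 37.16 mm² overlap (of its 38.37 mm²) is removed, clipping the outline — area = 112.84 mm²; (rotated 50° about Z; rotation is an isometry so areas/perimeters/island counts are preserved). So its area = 112.84 mm². Layer 2 (z = 0.6): the 15×10 cube contributes its full rectangle (area 150.00 mm²); the sphere at (16, -4): section is a regular 16-gon, circumradius = √(r²−h²) = √(9²−2.6²) = 8.616 (area = (16/2)·8.616²·sin(360°/16) = 227.28 mm²); the cone at (3, 6) (r1=6→r2=3) has section circumradius 5.520 here — a regular 16-gon (area = (16/2)·5.520²·sin(360°/16) = 93.28 mm²); Taking the first minus the rest: starting from the 15×10 cube (150.00 mm²), the r=9 sphere at (16, -4) partially overlaps it — only the 19.55 mm² overlap (of its 227.28 mm²) is removed, clipping the outline; the cone at (3, 6) partially overlaps it — only the 70.45 mm² overlap (of its 93.28 mm²) is removed, clipping the outline — area = 60.00 mm²; (whole slice rotated 50° about Z — lengths, areas and connectivity unchanged). So its area = 60.00 mm². Layer 24 is larger (112.84 vs 60.00 mm²).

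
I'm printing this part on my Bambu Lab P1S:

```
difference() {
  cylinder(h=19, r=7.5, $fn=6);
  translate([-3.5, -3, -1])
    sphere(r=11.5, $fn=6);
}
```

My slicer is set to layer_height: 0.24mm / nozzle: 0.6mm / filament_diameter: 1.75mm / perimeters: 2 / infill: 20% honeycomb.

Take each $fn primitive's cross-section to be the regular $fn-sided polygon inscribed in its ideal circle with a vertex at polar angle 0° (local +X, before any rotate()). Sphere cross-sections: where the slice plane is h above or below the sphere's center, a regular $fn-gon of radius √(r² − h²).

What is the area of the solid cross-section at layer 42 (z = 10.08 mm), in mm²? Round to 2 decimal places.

123.95 mm²

At z = 10.08 mm: the cylinder: section is a regular 6-gon, circumradius r=7.5 (area = (6/2)·7.500²·sin(360°/6) = 146.14 mm²); the r=11.5 sphere at (-3.5, -3) slices to a regular 6-gon of circumradius 3.080 (√(r²−h²) with h=11.08 from center) (area = (6/2)·3.080²·sin(360°/6) = 24.64 mm²); After the difference (first − rest): starting from the r=7.5 cylinder (146.14 mm²), the r=11.5 sphere at (-3.5, -3) partially overlaps it — only the 22.19 mm² overlap (of its 24.64 mm²) is removed, clipping the outline — area = 123.95 mm². Overall, the cross-section is a single solid region. Net area = 123.95 mm².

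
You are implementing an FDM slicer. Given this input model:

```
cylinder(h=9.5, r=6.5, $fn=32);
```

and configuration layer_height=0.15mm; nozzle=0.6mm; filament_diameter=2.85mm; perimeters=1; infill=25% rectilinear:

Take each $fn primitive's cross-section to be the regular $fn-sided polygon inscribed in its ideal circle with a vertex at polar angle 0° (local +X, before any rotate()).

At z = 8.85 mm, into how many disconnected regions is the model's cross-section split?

1

At z = 8.85 mm: the cylinder: section is a regular 32-gon, circumradius r=6.5. The result has 1 disconnected region.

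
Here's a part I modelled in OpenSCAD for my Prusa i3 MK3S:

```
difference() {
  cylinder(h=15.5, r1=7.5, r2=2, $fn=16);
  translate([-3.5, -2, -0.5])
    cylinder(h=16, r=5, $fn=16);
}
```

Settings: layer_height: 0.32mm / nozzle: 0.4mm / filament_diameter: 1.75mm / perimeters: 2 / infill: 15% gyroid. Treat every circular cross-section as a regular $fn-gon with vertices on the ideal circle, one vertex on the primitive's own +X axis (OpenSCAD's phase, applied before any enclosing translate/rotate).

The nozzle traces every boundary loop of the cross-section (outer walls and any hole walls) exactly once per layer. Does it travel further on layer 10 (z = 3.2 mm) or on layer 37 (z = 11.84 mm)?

layer 10 (z = 3.2 mm)

Layer 10 (z = 3.2): the cone contributes a regular 16-gon of circumradius 6.365 (interpolated between r1=7.5 and r2=2 at t=0.206) (perimeter = 2·16·6.365·sin(180°/16) = 39.73 mm); the cylinder at (-3.5, -2): section is a regular 16-gon, circumradius r=5 (perimeter = 2·16·5.000·sin(180°/16) = 31.21 mm); Subtracting the remaining from the first: starting from the cone, the r=5 cylinder at (-3.5, -2) partially overlaps it — only the 53.32 mm² overlap (of its 76.54 mm²) is removed, clipping the outline — boundary = 43.83 mm. So its perimeter = 43.83 mm. Layer 37 (z = 11.84): the cone: at t=0.764 of its height the radius interpolates to r₁+(r₂−r₁)t = 3.299, giving a regular 16-gon of that circumradius (perimeter = 2·16·3.299·sin(180°/16) = 20.59 mm); the cylinder at (-3.5, -2): section is a regular 16-gon, circumradius r=5 (perimeter = 2·16·5.000·sin(180°/16) = 31.21 mm); Taking the first minus the rest: starting from the cone, the r=5 cylinder at (-3.5, -2) partially overlaps it — only the 20.05 mm² overlap (of its 76.54 mm²) is removed, clipping the outline — boundary = 18.09 mm. So its perimeter = 18.09 mm. Layer 10 is larger (43.83 vs 18.09 mm).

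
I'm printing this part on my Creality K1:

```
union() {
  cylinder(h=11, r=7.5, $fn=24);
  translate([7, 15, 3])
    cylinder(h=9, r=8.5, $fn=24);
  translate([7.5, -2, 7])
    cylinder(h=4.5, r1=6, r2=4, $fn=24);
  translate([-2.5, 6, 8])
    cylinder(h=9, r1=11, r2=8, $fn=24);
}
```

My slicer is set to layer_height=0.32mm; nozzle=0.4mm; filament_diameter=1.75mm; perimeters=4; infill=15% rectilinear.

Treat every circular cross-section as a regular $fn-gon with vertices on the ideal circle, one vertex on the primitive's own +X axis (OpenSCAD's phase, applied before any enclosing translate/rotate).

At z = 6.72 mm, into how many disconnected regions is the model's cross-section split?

2

At z = 6.72 mm: the r=7.5 cylinder gives a regular 24-gon of circumradius 7.5 (constant along its height); the cylinder at (7, 15): section is a regular 24-gon, circumradius r=8.5; the cone at (7.5, -2) is absent (z outside [7, 11.5]); the cone at (-2.5, 6) is absent (z outside [8, 17]); Taking the union: the 2 present regions are separate (no shared area or edge), so areas and boundary lengths simply add and each stays a separate island — 2 connected regions. The result has 2 disconnected regions.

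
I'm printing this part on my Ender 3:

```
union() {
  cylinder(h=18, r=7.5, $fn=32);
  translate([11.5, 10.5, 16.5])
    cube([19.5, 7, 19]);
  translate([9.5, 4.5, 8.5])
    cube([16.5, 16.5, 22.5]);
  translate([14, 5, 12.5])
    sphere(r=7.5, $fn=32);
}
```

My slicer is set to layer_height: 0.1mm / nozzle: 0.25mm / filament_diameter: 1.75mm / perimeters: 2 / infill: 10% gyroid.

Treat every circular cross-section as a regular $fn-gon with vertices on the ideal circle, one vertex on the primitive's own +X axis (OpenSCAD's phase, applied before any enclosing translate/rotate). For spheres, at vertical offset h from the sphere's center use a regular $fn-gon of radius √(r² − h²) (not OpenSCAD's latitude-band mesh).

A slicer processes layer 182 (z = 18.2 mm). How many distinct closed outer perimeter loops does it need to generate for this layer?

1

At z = 18.2 mm: the cylinder is absent (z outside [0, 18]); the 19.5×7 cube at (11.5, 10.5) contributes its full rectangle; the cube at (9.5, 4.5) is present — its section is the full 16.5×16.5 rectangle; the r=7.5 sphere at (14, 5) contributes a regular 32-gon of circumradius √(7.5²−5.7²) = 4.874; Taking the union: the regions partially overlap (shared area 142.82 mm²), so overlapping operands fuse into one piece — 1 connected region. The result has 1 disconnected region.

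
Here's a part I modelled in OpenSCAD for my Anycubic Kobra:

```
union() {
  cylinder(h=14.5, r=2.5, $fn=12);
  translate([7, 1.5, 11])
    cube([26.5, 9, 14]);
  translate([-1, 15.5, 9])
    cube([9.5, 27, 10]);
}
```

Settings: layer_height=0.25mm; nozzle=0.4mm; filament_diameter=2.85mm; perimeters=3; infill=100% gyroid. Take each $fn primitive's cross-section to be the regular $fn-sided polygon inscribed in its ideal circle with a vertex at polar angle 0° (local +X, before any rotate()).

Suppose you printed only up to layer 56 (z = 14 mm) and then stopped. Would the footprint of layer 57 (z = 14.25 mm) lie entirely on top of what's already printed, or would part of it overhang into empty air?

entirely on top

Compare the two slices. At z = 14: the r=2.5 cylinder gives a regular 12-gon of circumradius 2.5 (constant along its height) (area = (12/2)·2.500²·sin(360°/12) = 18.75 mm²); the 26.5×9 cube at (7, 1.5) contributes its full rectangle (area 238.50 mm²); the cube at (-1, 15.5) (footprint 9.5×27) is included at this height (area 256.50 mm²); Merging all regions: the 3 present regions are separate (no shared area or edge), so areas and boundary lengths simply add and each stays a separate island — area = 513.75 mm². At z = 14.25: the r=2.5 cylinder gives a regular 12-gon of circumradius 2.5 (constant along its height) (area = (12/2)·2.500²·sin(360°/12) = 18.75 mm²); the 26.5×9 cube at (7, 1.5) contributes its full rectangle (area 238.50 mm²); the cube at (-1, 15.5) (footprint 9.5×27) is included at this height (area 256.50 mm²); Taking the union: the 3 present regions are separate (no shared area or edge), so areas and boundary lengths simply add and each stays a separate island — area = 513.75 mm². Checking containment: the cross-section at z = 14.25 is a subset of the cross-section at z = 14.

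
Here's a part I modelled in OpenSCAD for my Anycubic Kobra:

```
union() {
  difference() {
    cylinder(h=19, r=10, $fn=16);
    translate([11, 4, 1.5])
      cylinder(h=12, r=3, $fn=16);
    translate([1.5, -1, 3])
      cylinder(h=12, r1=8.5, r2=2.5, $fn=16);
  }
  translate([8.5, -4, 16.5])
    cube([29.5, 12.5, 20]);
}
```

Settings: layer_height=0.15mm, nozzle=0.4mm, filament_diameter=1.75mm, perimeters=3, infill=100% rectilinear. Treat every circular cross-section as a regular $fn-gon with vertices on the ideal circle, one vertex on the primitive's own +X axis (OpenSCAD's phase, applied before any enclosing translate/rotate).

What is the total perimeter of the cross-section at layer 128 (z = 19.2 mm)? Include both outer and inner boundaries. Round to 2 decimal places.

84.00 mm

At z = 19.2 mm: the cylinder is not intersected at this z (z outside [0, 19]); the cylinder at (11, 4) is absent (z outside [1.5, 13.5]); the cone at (1.5, -1) does not reach this height (z outside [3, 15]); Taking the first minus the rest: the first operand is absent here, so nothing remains; the cube at (8.5, -4) is present — its section is the full 29.5×12.5 rectangle (perimeter 84.00 mm); Combining (union): only the 29.5×12.5 cube at (8.5, -4) is present, so the union is just that shape — boundary = 84.00 mm. Overall, the cross-section is a single solid region. Total boundary length (outer) = 84.00 mm.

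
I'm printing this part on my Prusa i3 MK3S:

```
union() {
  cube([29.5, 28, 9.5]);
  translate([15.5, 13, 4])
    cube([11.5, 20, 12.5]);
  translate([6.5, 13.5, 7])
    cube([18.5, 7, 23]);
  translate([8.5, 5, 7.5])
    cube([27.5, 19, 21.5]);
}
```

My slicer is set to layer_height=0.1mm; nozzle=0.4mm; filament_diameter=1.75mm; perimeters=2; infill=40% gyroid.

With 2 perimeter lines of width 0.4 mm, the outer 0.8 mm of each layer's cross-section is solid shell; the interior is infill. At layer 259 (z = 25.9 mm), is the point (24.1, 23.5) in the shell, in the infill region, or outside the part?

At z = 25.9 mm: the cube does not reach this height (z outside [0, 9.5]); the cube at (15.5, 13) is absent (z outside [4, 16.5]); the cube at (6.5, 13.5) is present — its section is the full 18.5×7 rectangle; the cube at (8.5, 5) is present — its section is the full 27.5×19 rectangle; Taking the union: the regions partially overlap (shared area 115.50 mm²), so overlapping operands fuse into one piece — 1 connected region. Overall, the cross-section is a single solid region. The nearest boundary edge runs (8.50, 24.00)→(36.00, 24.00); distance from the point to it = 0.50 mm. The point is inside the cross-section, 0.50 mm from the nearest boundary — within the 0.8 mm shell band (2 × 0.4).

shell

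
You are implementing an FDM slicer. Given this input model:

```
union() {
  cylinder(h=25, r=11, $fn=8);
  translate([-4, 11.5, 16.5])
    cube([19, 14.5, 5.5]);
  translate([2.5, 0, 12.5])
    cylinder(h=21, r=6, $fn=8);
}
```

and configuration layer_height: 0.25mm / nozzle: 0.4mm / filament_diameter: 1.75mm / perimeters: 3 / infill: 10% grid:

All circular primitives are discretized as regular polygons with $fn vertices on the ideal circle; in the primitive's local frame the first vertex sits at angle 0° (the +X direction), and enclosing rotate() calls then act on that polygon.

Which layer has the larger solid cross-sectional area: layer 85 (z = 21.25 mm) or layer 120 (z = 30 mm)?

Layer 85 (z = 21.25): the cylinder: section is a regular 8-gon, circumradius r=11 (area = (8/2)·11.000²·sin(360°/8) = 342.24 mm²); the 19×14.5 cube at (-4, 11.5) contributes its full rectangle (area 275.50 mm²); the r=6 cylinder at (2.5, 0) gives a regular 8-gon of circumradius 6 (constant along its height) (area = (8/2)·6.000²·sin(360°/8) = 101.82 mm²); Merging all regions: the regions partially overlap — summed areas 719.56 mm² minus the doubly-counted overlap 101.82 mm² gives 617.74 mm² — area = 617.74 mm². So its area = 617.74 mm². Layer 120 (z = 30): the cylinder is not intersected at this z (z outside [0, 25]); the cube at (-4, 11.5) is not intersected at this z (z outside [16.5, 22]); the cylinder at (2.5, 0): section is a regular 8-gon, circumradius r=6 (area = (8/2)·6.000²·sin(360°/8) = 101.82 mm²); Taking the union: only the r=6 cylinder at (2.5, 0) is present, so the union is just that shape — area = 101.82 mm². So its area = 101.82 mm². Layer 85 is larger (617.74 vs 101.82 mm²).

layer 85 (z = 21.25 mm)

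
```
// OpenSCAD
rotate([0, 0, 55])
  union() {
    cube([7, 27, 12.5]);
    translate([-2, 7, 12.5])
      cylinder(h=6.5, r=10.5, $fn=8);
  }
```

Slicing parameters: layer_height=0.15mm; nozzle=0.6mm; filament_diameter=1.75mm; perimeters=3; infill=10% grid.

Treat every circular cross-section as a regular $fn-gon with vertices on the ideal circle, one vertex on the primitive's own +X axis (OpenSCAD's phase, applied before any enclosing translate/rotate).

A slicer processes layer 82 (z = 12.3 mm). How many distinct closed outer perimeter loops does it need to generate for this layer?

At z = 12.3 mm: the cube is present — its section is the full 7×27 rectangle; the cylinder at (-2, 7) does not reach this height (z outside [12.5, 19]); Taking the union: only the 7×27 cube is present, so the union is just that shape — 1 connected region; (whole slice rotated 55° about Z — lengths, areas and connectivity unchanged). The result has 1 disconnected region.

1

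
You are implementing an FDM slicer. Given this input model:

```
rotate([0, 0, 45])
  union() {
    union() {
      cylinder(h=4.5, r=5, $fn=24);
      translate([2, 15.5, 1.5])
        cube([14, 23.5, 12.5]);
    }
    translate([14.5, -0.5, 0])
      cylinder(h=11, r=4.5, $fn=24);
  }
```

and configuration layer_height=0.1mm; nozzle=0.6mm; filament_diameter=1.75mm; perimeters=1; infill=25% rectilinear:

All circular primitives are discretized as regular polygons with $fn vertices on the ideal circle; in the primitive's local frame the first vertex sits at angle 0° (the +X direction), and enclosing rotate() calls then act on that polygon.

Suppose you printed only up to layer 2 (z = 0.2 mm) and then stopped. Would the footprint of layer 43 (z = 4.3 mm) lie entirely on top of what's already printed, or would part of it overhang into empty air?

part overhangs

Compare the two slices. At z = 0.2: the r=5 cylinder gives a regular 24-gon of circumradius 5 (constant along its height) (area = (24/2)·5.000²·sin(360°/24) = 77.65 mm²); the cube at (2, 15.5) does not reach this height (z outside [1.5, 14]); Merging all regions: only the r=5 cylinder is present, so the union is just that shape — area = 77.65 mm²; the r=4.5 cylinder at (14.5, -0.5) gives a regular 24-gon of circumradius 4.5 (constant along its height) (area = (24/2)·4.500²·sin(360°/24) = 62.89 mm²); Merging all regions: the 2 present regions are separate (no shared area or edge), so areas and boundary lengths simply add and each stays a separate island — area = 140.54 mm²; (whole slice rotated 45° about Z — lengths, areas and connectivity unchanged). At z = 4.3: the cylinder: section is a regular 24-gon, circumradius r=5 (area = (24/2)·5.000²·sin(360°/24) = 77.65 mm²); the cube at (2, 15.5) is present — its section is the full 14×23.5 rectangle (area 329.00 mm²); Combining (union): the 2 present regions are separate (no shared area or edge), so areas and boundary lengths simply add and each stays a separate island — area = 406.65 mm²; the r=4.5 cylinder at (14.5, -0.5) gives a regular 24-gon of circumradius 4.5 (constant along its height) (area = (24/2)·4.500²·sin(360°/24) = 62.89 mm²); Merging all regions: the 2 present regions are separate (no shared area or edge), so areas and boundary lengths simply add and each stays a separate island — area = 469.54 mm²; (rotated 45° about Z; rotation is an isometry so areas/perimeters/island counts are preserved). Checking containment: at z = 4.3 the cross-section extends beyond the z = 0.2 cross-section by about 329.00 mm².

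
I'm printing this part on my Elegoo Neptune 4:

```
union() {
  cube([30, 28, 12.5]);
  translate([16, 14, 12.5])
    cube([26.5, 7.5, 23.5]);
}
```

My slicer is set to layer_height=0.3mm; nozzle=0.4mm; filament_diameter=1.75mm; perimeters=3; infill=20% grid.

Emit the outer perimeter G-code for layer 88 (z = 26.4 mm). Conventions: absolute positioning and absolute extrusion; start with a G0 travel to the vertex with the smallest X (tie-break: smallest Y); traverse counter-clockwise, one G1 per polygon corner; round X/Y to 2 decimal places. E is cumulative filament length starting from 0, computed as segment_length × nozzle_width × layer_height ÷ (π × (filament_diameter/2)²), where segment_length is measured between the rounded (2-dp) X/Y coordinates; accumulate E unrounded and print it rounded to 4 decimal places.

G0 X16.00 Y14.00 Z26.40
G1 X42.50 Y14.00 E1.3221
G1 X42.50 Y21.50 E1.6963
G1 X16.00 Y21.50 E3.0184
G1 X16.00 Y14.00 E3.3925

At z = 26.4 mm: the cube is absent (z outside [0, 12.5]); the cube at (16, 14) (footprint 26.5×7.5) is included at this height; Taking the union: only the 26.5×7.5 cube at (16, 14) is present, so the union is just that shape — 1 connected region. The outline is a single polygon with 4 vertices. Extrusion per mm of travel: 0.4 × 0.3 / (π × 0.875²) = 0.049890. Accumulating E over each segment gives final E = 3.3925.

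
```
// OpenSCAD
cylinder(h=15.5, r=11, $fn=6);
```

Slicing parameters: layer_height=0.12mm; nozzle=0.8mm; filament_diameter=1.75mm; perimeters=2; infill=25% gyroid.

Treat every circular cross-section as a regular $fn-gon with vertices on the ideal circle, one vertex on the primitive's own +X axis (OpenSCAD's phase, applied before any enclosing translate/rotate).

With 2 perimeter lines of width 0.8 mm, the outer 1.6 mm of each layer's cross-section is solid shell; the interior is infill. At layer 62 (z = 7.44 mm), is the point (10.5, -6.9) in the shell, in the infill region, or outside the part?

outside

At z = 7.44 mm: the r=11 cylinder gives a regular 6-gon of circumradius 11 (constant along its height). Overall, the cross-section is a single solid region. The nearest boundary edge runs (5.50, -9.53)→(11.00, 0.00); distance from the point to it = 3.02 mm. The point is not inside any of the regions above, so it lies outside the cross-section (3.02 mm from the nearest boundary).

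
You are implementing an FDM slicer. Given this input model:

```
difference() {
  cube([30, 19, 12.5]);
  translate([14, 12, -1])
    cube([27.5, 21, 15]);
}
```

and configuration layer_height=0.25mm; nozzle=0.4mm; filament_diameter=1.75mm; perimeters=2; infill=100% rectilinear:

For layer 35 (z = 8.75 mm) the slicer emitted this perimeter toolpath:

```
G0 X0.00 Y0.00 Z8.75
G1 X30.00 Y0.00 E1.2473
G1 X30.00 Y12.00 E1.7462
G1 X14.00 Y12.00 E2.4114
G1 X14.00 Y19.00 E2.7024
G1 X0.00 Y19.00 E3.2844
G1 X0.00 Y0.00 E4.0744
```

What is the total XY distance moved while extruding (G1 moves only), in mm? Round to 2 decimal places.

98.00 mm

Sum the Euclidean lengths of each G1 segment: total = 98.00 mm.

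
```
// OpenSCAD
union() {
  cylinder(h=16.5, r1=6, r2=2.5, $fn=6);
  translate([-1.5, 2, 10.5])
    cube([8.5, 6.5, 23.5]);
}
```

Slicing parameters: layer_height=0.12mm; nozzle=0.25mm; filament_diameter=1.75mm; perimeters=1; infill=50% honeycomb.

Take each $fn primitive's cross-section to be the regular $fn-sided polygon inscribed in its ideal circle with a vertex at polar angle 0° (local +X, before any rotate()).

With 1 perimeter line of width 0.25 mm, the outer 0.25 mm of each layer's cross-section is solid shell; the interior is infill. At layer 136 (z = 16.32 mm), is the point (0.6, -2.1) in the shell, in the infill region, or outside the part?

At z = 16.32 mm: the cone (r1=6→r2=2.5) has section circumradius 2.538 here — a regular 6-gon; the 8.5×6.5 cube at (-1.5, 2) contributes its full rectangle; Merging all regions: the regions partially overlap (shared area 0.53 mm²), so overlapping operands fuse into one piece — 1 connected region. Overall, the cross-section is a single solid region. The nearest boundary edge runs (1.27, -2.20)→(-1.27, -2.20); distance from the point to it = 0.10 mm. The point is inside the cross-section, 0.10 mm from the nearest boundary — within the 0.25 mm shell band (1 × 0.25).

shell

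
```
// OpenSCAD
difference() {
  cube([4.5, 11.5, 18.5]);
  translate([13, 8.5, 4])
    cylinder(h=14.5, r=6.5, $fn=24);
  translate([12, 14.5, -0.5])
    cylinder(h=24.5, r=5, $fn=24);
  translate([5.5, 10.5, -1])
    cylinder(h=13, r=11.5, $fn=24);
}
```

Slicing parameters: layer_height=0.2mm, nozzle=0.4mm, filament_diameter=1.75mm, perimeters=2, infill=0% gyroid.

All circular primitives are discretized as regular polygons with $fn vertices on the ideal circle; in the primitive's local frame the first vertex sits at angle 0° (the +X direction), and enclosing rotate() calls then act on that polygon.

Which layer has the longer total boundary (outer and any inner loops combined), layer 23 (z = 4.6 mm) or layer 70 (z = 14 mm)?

Layer 23 (z = 4.6): the cube (footprint 4.5×11.5) is included at this height (perimeter 32.00 mm); the r=6.5 cylinder at (13, 8.5) contributes a regular 24-gon of circumradius 6.5 (perimeter = 2·24·6.500·sin(180°/24) = 40.72 mm); the r=5 cylinder at (12, 14.5) contributes a regular 24-gon of circumradius 5 (perimeter = 2·24·5.000·sin(180°/24) = 31.33 mm); the r=11.5 cylinder at (5.5, 10.5) gives a regular 24-gon of circumradius 11.5 (constant along its height) (perimeter = 2·24·11.500·sin(180°/24) = 72.05 mm); Subtracting the remaining from the first: starting from the 4.5×11.5 cube, the r=6.5 cylinder at (13, 8.5) misses the remaining region (no effect); the r=5 cylinder at (12, 14.5) misses the remaining region (no effect); the r=11.5 cylinder at (5.5, 10.5) partially overlaps it — only the 51.52 mm² overlap (of its 410.75 mm²) is removed, clipping the outline — boundary = 2.63 mm. So its perimeter = 2.63 mm. Layer 70 (z = 14): the cube is present — its section is the full 4.5×11.5 rectangle (perimeter 32.00 mm); the r=6.5 cylinder at (13, 8.5) contributes a regular 24-gon of circumradius 6.5 (perimeter = 2·24·6.500·sin(180°/24) = 40.72 mm); the r=5 cylinder at (12, 14.5) gives a regular 24-gon of circumradius 5 (constant along its height) (perimeter = 2·24·5.000·sin(180°/24) = 31.33 mm); the cylinder at (5.5, 10.5) is not intersected at this z (z outside [-1, 12]); After the difference (first − rest): starting from the 4.5×11.5 cube, the r=6.5 cylinder at (13, 8.5) misses the remaining region (no effect); the r=5 cylinder at (12, 14.5) misses the remaining region (no effect) — boundary = 32.00 mm. So its perimeter = 32.00 mm. Layer 70 is larger (32.00 vs 2.63 mm).

layer 70 (z = 14 mm)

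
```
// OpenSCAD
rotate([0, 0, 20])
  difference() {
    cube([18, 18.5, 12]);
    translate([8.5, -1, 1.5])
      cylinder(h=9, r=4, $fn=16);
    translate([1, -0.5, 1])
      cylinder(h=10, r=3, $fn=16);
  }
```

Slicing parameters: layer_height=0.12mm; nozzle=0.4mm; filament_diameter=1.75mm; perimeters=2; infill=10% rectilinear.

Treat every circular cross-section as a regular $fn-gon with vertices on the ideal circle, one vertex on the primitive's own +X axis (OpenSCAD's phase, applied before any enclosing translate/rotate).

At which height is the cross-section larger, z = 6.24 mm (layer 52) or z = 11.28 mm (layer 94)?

Layer 52 (z = 6.24): the cube (footprint 18×18.5) is included at this height (area 333.00 mm²); the cylinder at (8.5, -1): section is a regular 16-gon, circumradius r=4 (area = (16/2)·4.000²·sin(360°/16) = 48.98 mm²); the cylinder at (1, -0.5): section is a regular 16-gon, circumradius r=3 (area = (16/2)·3.000²·sin(360°/16) = 27.55 mm²); After the difference (first − rest): starting from the 18×18.5 cube (333.00 mm²), the r=4 cylinder at (8.5, -1) partially overlaps it — only the 16.69 mm² overlap (of its 48.98 mm²) is removed, clipping the outline; the r=3 cylinder at (1, -0.5) partially overlaps it — only the 7.81 mm² overlap (of its 27.55 mm²) is removed, clipping the outline — area = 308.50 mm²; (rotated 20° about Z; rotation is an isometry so areas/perimeters/island counts are preserved). So its area = 308.50 mm². Layer 94 (z = 11.28): the 18×18.5 cube contributes its full rectangle (area 333.00 mm²); the cylinder at (8.5, -1) is not intersected at this z (z outside [1.5, 10.5]); the cylinder at (1, -0.5) is absent (z outside [1, 11]); Subtracting the remaining from the first: none of the subtracted shapes is present at this height, so the 18×18.5 cube is unchanged — area = 333.00 mm²; (rotated 20° about Z; rotation is an isometry so areas/perimeters/island counts are preserved). So its area = 333.00 mm². Layer 94 is larger (333.00 vs 308.50 mm²).

layer 94 (z = 11.28 mm)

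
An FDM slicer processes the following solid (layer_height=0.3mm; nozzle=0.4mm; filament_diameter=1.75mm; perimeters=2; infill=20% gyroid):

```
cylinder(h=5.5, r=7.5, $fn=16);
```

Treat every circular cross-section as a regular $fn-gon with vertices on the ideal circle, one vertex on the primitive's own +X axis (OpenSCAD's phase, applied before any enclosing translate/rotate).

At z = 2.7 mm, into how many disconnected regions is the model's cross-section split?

At z = 2.7 mm: the r=7.5 cylinder contributes a regular 16-gon of circumradius 7.5. The result has 1 disconnected region.

1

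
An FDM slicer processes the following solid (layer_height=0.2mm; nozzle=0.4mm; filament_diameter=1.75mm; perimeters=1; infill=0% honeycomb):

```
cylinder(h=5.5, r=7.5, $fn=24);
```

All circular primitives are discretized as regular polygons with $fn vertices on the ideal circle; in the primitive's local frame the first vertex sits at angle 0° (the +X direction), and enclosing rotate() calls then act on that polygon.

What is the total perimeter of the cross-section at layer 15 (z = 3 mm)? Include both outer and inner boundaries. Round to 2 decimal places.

At z = 3 mm: the r=7.5 cylinder gives a regular 24-gon of circumradius 7.5 (constant along its height) (perimeter = 2·24·7.500·sin(180°/24) = 46.99 mm). Overall, the cross-section is a single solid region. Total boundary length (outer) = 46.99 mm.

46.99 mm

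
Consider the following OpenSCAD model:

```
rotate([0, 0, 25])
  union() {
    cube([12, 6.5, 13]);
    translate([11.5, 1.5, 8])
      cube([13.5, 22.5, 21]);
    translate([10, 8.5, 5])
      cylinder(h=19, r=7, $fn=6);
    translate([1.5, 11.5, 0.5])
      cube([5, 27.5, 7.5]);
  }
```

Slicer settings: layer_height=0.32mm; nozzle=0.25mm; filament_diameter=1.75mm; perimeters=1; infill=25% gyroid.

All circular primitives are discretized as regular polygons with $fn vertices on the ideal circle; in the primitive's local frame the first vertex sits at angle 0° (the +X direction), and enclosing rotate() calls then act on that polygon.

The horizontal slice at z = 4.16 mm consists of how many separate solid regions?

At z = 4.16 mm: the cube is present — its section is the full 12×6.5 rectangle; the cube at (11.5, 1.5) is absent (z outside [8, 29]); the cylinder at (10, 8.5) does not reach this height (z outside [5, 24]); the cube at (1.5, 11.5) is present — its section is the full 5×27.5 rectangle; Combining (union): the 2 present regions are separate (no shared area or edge), so areas and boundary lengths simply add and each stays a separate island — 2 connected regions; (whole slice rotated 25° about Z — lengths, areas and connectivity unchanged). The result has 2 disconnected regions.

2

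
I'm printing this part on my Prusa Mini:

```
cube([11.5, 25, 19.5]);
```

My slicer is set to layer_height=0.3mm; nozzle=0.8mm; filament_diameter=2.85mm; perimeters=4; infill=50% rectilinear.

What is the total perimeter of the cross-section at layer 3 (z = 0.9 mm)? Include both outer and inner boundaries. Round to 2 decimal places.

73.00 mm

At z = 0.9 mm: the cube (footprint 11.5×25) is included at this height (perimeter 73.00 mm). Overall, the cross-section is a single solid region. Total boundary length (outer) = 73.00 mm.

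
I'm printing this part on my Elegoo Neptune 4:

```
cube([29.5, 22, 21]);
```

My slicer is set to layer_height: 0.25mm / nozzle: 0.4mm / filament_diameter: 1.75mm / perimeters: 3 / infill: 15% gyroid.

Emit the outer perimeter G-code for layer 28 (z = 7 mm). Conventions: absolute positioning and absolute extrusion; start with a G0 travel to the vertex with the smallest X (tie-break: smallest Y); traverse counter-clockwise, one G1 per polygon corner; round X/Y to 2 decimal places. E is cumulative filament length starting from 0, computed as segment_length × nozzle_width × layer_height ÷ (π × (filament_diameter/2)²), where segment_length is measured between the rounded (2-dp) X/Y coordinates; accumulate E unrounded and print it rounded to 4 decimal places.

At z = 7 mm: the 29.5×22 cube contributes its full rectangle. The outline is a single polygon with 4 vertices. Extrusion per mm of travel: 0.4 × 0.25 / (π × 0.875²) = 0.041575. Accumulating E over each segment gives final E = 4.2822.

G0 X0.00 Y0.00 Z7.00
G1 X29.50 Y0.00 E1.2265
G1 X29.50 Y22.00 E2.1411
G1 X0.00 Y22.00 E3.3676
G1 X0.00 Y0.00 E4.2822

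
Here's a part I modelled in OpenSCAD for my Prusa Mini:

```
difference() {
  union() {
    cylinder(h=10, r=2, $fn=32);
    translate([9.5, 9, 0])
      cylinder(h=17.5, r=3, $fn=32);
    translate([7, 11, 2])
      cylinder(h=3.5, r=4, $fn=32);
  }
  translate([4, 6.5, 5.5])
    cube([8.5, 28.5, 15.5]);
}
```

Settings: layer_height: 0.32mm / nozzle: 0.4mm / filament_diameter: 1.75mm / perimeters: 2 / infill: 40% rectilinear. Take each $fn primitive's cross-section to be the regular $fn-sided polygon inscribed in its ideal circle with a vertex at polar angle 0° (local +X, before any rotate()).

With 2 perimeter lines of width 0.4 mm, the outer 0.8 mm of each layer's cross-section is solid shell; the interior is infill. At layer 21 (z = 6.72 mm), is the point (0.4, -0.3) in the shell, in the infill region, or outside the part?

At z = 6.72 mm: the r=2 cylinder contributes a regular 32-gon of circumradius 2; the r=3 cylinder at (9.5, 9) contributes a regular 32-gon of circumradius 3; the cylinder at (7, 11) does not reach this height (z outside [2, 5.5]); Combining (union): the 2 present regions are separate (no shared area or edge), so areas and boundary lengths simply add and each stays a separate island — 2 connected regions; the cube at (4, 6.5) (footprint 8.5×28.5) is included at this height; Taking the first minus the rest: starting from the result so far, the 8.5×28.5 cube at (4, 6.5) partially overlaps it — only the 27.00 mm² overlap (of its 242.25 mm²) is removed, clipping the outline — 2 connected regions. Overall, the cross-section has 2 separate islands. The nearest boundary edge runs (1.66, -1.11)→(1.41, -1.41); distance from the point to it = 1.49 mm. (Shell/infill is judged within the island containing the point — the largest one.) The point is inside the cross-section and 1.49 mm from the nearest boundary — more than the 0.8 mm shell width (2 × 0.4), so it's in the infill interior.

infill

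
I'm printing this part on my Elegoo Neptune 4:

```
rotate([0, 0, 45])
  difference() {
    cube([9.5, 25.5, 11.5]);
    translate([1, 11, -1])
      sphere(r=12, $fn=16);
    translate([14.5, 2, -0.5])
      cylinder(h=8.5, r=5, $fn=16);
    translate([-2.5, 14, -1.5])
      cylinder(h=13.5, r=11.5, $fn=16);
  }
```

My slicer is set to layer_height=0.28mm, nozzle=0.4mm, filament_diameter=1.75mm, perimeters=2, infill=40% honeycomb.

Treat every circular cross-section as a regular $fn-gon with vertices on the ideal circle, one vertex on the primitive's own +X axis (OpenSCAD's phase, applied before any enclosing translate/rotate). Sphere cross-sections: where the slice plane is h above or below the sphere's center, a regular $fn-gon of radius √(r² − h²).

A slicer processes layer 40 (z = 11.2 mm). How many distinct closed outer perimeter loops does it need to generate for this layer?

1

At z = 11.2 mm: the cube is present — its section is the full 9.5×25.5 rectangle; the sphere at (1, 11) is not intersected at this z (|z−center|=12.200 > r=12); the cylinder at (14.5, 2) does not reach this height (z outside [-0.5, 8]); the r=11.5 cylinder at (-2.5, 14) contributes a regular 16-gon of circumradius 11.5; Taking the first minus the rest: starting from the 9.5×25.5 cube, the r=11.5 cylinder at (-2.5, 14) partially overlaps it — only the 146.18 mm² overlap (of its 404.88 mm²) is removed, clipping the outline — 1 connected region; (whole slice rotated 45° about Z — lengths, areas and connectivity unchanged). The result has 1 disconnected region.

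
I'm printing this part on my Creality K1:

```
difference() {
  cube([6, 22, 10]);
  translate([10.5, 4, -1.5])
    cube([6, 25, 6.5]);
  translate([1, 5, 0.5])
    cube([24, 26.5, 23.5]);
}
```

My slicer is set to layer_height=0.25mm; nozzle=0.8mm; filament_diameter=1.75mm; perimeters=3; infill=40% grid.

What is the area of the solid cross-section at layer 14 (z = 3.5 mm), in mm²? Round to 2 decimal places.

At z = 3.5 mm: the 6×22 cube contributes its full rectangle (area 132.00 mm²); the cube at (10.5, 4) is present — its section is the full 6×25 rectangle (area 150.00 mm²); the cube at (1, 5) (footprint 24×26.5) is included at this height (area 636.00 mm²); Subtracting the remaining from the first: starting from the 6×22 cube (132.00 mm²), the 6×25 cube at (10.5, 4) misses the remaining region (no effect); the 24×26.5 cube at (1, 5) partially overlaps it — only the 85.00 mm² overlap (of its 636.00 mm²) is removed, clipping the outline — area = 47.00 mm². Overall, the cross-section is a single solid region. Net area = 47.00 mm².

47.00 mm²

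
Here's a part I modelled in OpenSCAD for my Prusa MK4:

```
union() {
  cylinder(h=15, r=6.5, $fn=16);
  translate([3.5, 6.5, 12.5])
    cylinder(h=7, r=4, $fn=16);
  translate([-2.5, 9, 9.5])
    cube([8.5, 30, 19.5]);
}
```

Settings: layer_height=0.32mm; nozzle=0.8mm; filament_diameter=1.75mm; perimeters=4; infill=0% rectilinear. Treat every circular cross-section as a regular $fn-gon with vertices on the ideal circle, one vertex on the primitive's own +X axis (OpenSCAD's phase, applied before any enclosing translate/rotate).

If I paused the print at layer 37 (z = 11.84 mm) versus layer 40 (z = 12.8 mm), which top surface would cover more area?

Layer 37 (z = 11.84): the r=6.5 cylinder gives a regular 16-gon of circumradius 6.5 (constant along its height) (area = (16/2)·6.500²·sin(360°/16) = 129.35 mm²); the cylinder at (3.5, 6.5) does not reach this height (z outside [12.5, 19.5]); the cube at (-2.5, 9) (footprint 8.5×30) is included at this height (area 255.00 mm²); Taking the union: the 2 present regions are separate (no shared area or edge), so areas and boundary lengths simply add and each stays a separate island — area = 384.35 mm². So its area = 384.35 mm². Layer 40 (z = 12.8): the r=6.5 cylinder contributes a regular 16-gon of circumradius 6.5 (area = (16/2)·6.500²·sin(360°/16) = 129.35 mm²); the r=4 cylinder at (3.5, 6.5) gives a regular 16-gon of circumradius 4 (constant along its height) (area = (16/2)·4.000²·sin(360°/16) = 48.98 mm²); the cube at (-2.5, 9) (footprint 8.5×30) is included at this height (area 255.00 mm²); Taking the union: the regions partially overlap — summed areas 433.33 mm² minus the doubly-counted overlap 20.30 mm² gives 413.03 mm² — area = 413.03 mm². So its area = 413.03 mm². Layer 40 is larger (413.03 vs 384.35 mm²).

layer 40 (z = 12.8 mm)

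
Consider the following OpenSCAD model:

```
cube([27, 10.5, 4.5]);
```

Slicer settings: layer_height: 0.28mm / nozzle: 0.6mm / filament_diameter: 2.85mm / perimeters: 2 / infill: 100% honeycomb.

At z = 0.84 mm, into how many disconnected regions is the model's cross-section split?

1

At z = 0.84 mm: the cube (footprint 27×10.5) is included at this height. The result has 1 disconnected region.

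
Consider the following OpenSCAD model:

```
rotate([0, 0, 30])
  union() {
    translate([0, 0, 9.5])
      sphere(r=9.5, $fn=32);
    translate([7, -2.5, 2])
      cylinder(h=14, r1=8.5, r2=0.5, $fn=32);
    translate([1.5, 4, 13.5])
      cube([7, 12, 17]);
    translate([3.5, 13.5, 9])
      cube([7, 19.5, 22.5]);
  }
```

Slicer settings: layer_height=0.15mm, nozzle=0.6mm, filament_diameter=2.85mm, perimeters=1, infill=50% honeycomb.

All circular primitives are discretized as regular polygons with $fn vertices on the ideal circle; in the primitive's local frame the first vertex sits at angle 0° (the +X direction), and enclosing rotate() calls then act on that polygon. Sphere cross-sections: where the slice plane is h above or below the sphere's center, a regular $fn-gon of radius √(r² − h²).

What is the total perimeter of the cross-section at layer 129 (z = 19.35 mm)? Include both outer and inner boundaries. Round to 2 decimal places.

At z = 19.35 mm: the sphere is absent (|z−center|=9.850 > r=9.5); the cone at (7, -2.5) does not reach this height (z outside [2, 16]); the 7×12 cube at (1.5, 4) contributes its full rectangle (perimeter 38.00 mm); the 7×19.5 cube at (3.5, 13.5) contributes its full rectangle (perimeter 53.00 mm); Combining (union): the regions partially overlap (shared area 12.50 mm²), so the edge portions inside another operand are dropped and the merged outline is re-measured after clipping — boundary = 76.00 mm; (rotated 30° about Z; rotation is an isometry so areas/perimeters/island counts are preserved). Overall, the cross-section is a single solid region. Total boundary length (outer) = 76.00 mm.

76.00 mm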